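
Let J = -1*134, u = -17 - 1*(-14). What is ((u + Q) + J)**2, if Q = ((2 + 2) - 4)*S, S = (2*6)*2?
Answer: 18769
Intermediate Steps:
S = 24 (S = 12*2 = 24)
u = -3 (u = -17 + 14 = -3)
J = -134
Q = 0 (Q = ((2 + 2) - 4)*24 = (4 - 4)*24 = 0*24 = 0)
((u + Q) + J)**2 = ((-3 + 0) - 134)**2 = (-3 - 134)**2 = (-137)**2 = 18769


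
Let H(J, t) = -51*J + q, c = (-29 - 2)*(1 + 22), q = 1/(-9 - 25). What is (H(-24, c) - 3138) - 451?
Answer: -80411/34 ≈ -2365.0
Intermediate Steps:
q = -1/34 (q = 1/(-34) = -1/34 ≈ -0.029412)
c = -713 (c = -31*23 = -713)
H(J, t) = -1/34 - 51*J (H(J, t) = -51*J - 1/34 = -1/34 - 51*J)
(H(-24, c) - 3138) - 451 = ((-1/34 - 51*(-24)) - 3138) - 451 = ((-1/34 + 1224) - 3138) - 451 = (41615/34 - 3138) - 451 = -65077/34 - 451 = -80411/34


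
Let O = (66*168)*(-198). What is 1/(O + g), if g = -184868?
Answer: -1/2380292 ≈ -4.2012e-7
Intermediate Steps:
O = -2195424 (O = 11088*(-198) = -2195424)
1/(O + g) = 1/(-2195424 - 184868) = 1/(-2380292) = -1/2380292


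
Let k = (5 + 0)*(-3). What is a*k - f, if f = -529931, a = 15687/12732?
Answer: 2248948729/4244 ≈ 5.2991e+5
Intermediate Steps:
a = 5229/4244 (a = 15687*(1/12732) = 5229/4244 ≈ 1.2321)
k = -15 (k = 5*(-3) = -15)
a*k - f = (5229/4244)*(-15) - 1*(-529931) = -78435/4244 + 529931 = 2248948729/4244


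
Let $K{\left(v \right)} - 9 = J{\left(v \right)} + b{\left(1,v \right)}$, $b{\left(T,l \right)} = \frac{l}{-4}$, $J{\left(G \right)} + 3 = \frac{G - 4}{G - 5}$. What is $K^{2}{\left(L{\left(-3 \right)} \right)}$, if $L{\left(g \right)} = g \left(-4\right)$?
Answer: $\frac{841}{49} \approx 17.163$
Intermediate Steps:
$L{\left(g \right)} = - 4 g$
$J{\left(G \right)} = -3 + \frac{-4 + G}{-5 + G}$ ($J{\left(G \right)} = -3 + \frac{G - 4}{G - 5} = -3 + \frac{-4 + G}{-5 + G}$)
$b{\left(T,l \right)} = - \frac{l}{4}$ ($b{\left(T,l \right)} = l \left(- \frac{1}{4}\right) = - \frac{l}{4}$)
$K{\left(v \right)} = 9 - \frac{v}{4} + \frac{11 - 2 v}{-5 + v}$ ($K{\left(v \right)} = 9 - \left(\frac{v}{4} - \frac{11 - 2 v}{-5 + v}\right) = 9 - \frac{v}{4} + \frac{11 - 2 v}{-5 + v}$)
$K^{2}{\left(L{\left(-3 \right)} \right)} = \left(\frac{-136 - \left(\left(-4\right) \left(-3\right)\right)^{2} + 33 \left(\left(-4\right) \left(-3\right)\right)}{4 \left(-5 - -12\right)}\right)^{2} = \left(\frac{-136 - 12^{2} + 33 \cdot 12}{4 \left(-5 + 12\right)}\right)^{2} = \left(\frac{-136 - 144 + 396}{4 \cdot 7}\right)^{2} = \left(\frac{1}{4} \cdot \frac{1}{7} \left(-136 - 144 + 396\right)\right)^{2} = \left(\frac{1}{4} \cdot \frac{1}{7} \cdot 116\right)^{2} = \left(\frac{29}{7}\right)^{2} = \frac{841}{49}$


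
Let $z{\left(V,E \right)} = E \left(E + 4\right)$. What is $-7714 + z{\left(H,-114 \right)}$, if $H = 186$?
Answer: $4826$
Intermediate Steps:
$z{\left(V,E \right)} = E \left(4 + E\right)$
$-7714 + z{\left(H,-114 \right)} = -7714 - 114 \left(4 - 114\right) = -7714 - -12540 = -7714 + 12540 = 4826$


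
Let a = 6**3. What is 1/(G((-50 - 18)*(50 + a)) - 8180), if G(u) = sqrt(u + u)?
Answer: -2045/16737144 - I*sqrt(2261)/16737144 ≈ -0.00012218 - 2.841e-6*I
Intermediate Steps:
a = 216
G(u) = sqrt(2)*sqrt(u) (G(u) = sqrt(2*u) = sqrt(2)*sqrt(u))
1/(G((-50 - 18)*(50 + a)) - 8180) = 1/(sqrt(2)*sqrt((-50 - 18)*(50 + 216)) - 8180) = 1/(sqrt(2)*sqrt(-68*266) - 8180) = 1/(sqrt(2)*sqrt(-18088) - 8180) = 1/(sqrt(2)*(2*I*sqrt(4522)) - 8180) = 1/(4*I*sqrt(2261) - 8180) = 1/(-8180 + 4*I*sqrt(2261))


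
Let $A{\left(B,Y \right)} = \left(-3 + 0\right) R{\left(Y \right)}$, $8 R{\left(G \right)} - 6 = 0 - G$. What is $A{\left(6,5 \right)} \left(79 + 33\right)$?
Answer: $-42$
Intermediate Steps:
$R{\left(G \right)} = \frac{3}{4} - \frac{G}{8}$ ($R{\left(G \right)} = \frac{3}{4} + \frac{0 - G}{8} = \frac{3}{4} + \frac{\left(-1\right) G}{8} = \frac{3}{4} - \frac{G}{8}$)
$A{\left(B,Y \right)} = - \frac{9}{4} + \frac{3 Y}{8}$ ($A{\left(B,Y \right)} = \left(-3 + 0\right) \left(\frac{3}{4} - \frac{Y}{8}\right) = - 3 \left(\frac{3}{4} - \frac{Y}{8}\right) = - \frac{9}{4} + \frac{3 Y}{8}$)
$A{\left(6,5 \right)} \left(79 + 33\right) = \left(- \frac{9}{4} + \frac{3}{8} \cdot 5\right) \left(79 + 33\right) = \left(- \frac{9}{4} + \frac{15}{8}\right) 112 = \left(- \frac{3}{8}\right) 112 = -42$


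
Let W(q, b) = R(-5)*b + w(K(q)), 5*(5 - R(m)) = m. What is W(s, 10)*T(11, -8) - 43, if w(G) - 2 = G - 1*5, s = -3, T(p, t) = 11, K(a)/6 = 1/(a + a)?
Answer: 573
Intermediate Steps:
K(a) = 3/a (K(a) = 6/(a + a) = 6/((2*a)) = 6*(1/(2*a)) = 3/a)
R(m) = 5 - m/5
w(G) = -3 + G (w(G) = 2 + (G - 1*5) = 2 + (G - 5) = 2 + (-5 + G) = -3 + G)
W(q, b) = -3 + 3/q + 6*b (W(q, b) = (5 - ⅕*(-5))*b + (-3 + 3/q) = (5 + 1)*b + (-3 + 3/q) = 6*b + (-3 + 3/q) = -3 + 3/q + 6*b)
W(s, 10)*T(11, -8) - 43 = (-3 + 3/(-3) + 6*10)*11 - 43 = (-3 + 3*(-⅓) + 60)*11 - 43 = (-3 - 1 + 60)*11 - 43 = 56*11 - 43 = 616 - 43 = 573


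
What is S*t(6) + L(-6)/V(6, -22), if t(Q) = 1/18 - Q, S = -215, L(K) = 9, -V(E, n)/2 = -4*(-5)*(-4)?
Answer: 1840481/1440 ≈ 1278.1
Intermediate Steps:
V(E, n) = 160 (V(E, n) = -2*(-4*(-5))*(-4) = -40*(-4) = -2*(-80) = 160)
t(Q) = 1/18 - Q
S*t(6) + L(-6)/V(6, -22) = -215*(1/18 - 1*6) + 9/160 = -215*(1/18 - 6) + 9*(1/160) = -215*(-107/18) + 9/160 = 23005/18 + 9/160 = 1840481/1440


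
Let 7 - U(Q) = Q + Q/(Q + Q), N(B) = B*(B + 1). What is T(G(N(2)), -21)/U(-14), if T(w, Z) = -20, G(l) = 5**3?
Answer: -40/41 ≈ -0.97561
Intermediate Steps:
N(B) = B*(1 + B)
G(l) = 125
U(Q) = 13/2 - Q (U(Q) = 7 - (Q + Q/(Q + Q)) = 7 - (Q + Q/((2*Q))) = 7 - (Q + (1/(2*Q))*Q) = 7 - (Q + 1/2) = 7 - (1/2 + Q) = 7 + (-1/2 - Q) = 13/2 - Q)
T(G(N(2)), -21)/U(-14) = -20/(13/2 - 1*(-14)) = -20/(13/2 + 14) = -20/41/2 = -20*2/41 = -40/41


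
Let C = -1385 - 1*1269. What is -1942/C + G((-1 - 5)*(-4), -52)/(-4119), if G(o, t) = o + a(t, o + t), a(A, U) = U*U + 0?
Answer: 2927333/5465913 ≈ 0.53556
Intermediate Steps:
C = -2654 (C = -1385 - 1269 = -2654)
a(A, U) = U² (a(A, U) = U² + 0 = U²)
G(o, t) = o + (o + t)²
-1942/C + G((-1 - 5)*(-4), -52)/(-4119) = -1942/(-2654) + ((-1 - 5)*(-4) + ((-1 - 5)*(-4) - 52)²)/(-4119) = -1942*(-1/2654) + (-6*(-4) + (-6*(-4) - 52)²)*(-1/4119) = 971/1327 + (24 + (24 - 52)²)*(-1/4119) = 971/1327 + (24 + (-28)²)*(-1/4119) = 971/1327 + (24 + 784)*(-1/4119) = 971/1327 + 808*(-1/4119) = 971/1327 - 808/4119 = 2927333/5465913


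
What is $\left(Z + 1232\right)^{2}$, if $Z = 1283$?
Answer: $6325225$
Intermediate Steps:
$\left(Z + 1232\right)^{2} = \left(1283 + 1232\right)^{2} = 2515^{2} = 6325225$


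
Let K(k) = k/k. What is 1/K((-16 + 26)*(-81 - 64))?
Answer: 1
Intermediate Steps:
K(k) = 1
1/K((-16 + 26)*(-81 - 64)) = 1/1 = 1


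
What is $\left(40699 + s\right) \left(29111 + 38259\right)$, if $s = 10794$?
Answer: $3469083410$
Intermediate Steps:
$\left(40699 + s\right) \left(29111 + 38259\right) = \left(40699 + 10794\right) \left(29111 + 38259\right) = 51493 \cdot 67370 = 3469083410$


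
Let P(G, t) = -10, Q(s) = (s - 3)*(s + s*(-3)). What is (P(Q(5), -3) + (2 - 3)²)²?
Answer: 81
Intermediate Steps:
Q(s) = -2*s*(-3 + s) (Q(s) = (-3 + s)*(s - 3*s) = (-3 + s)*(-2*s) = -2*s*(-3 + s))
(P(Q(5), -3) + (2 - 3)²)² = (-10 + (2 - 3)²)² = (-10 + (-1)²)² = (-10 + 1)² = (-9)² = 81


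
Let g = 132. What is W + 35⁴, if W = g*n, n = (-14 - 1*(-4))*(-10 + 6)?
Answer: 1505905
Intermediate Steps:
n = 40 (n = (-14 + 4)*(-4) = -10*(-4) = 40)
W = 5280 (W = 132*40 = 5280)
W + 35⁴ = 5280 + 35⁴ = 5280 + 1500625 = 1505905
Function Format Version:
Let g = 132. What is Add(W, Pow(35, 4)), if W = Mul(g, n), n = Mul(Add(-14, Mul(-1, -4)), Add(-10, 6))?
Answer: 1505905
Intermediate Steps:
n = 40 (n = Mul(Add(-14, 4), -4) = Mul(-10, -4) = 40)
W = 5280 (W = Mul(132, 40) = 5280)
Add(W, Pow(35, 4)) = Add(5280, Pow(35, 4)) = Add(5280, 1500625) = 1505905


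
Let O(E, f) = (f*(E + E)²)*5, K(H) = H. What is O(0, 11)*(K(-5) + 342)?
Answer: 0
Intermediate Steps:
O(E, f) = 20*f*E² (O(E, f) = (f*(2*E)²)*5 = (f*(4*E²))*5 = (4*f*E²)*5 = 20*f*E²)
O(0, 11)*(K(-5) + 342) = (20*11*0²)*(-5 + 342) = (20*11*0)*337 = 0*337 = 0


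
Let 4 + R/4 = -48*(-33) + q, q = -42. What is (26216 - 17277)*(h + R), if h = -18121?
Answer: -106990891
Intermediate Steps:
R = 6152 (R = -16 + 4*(-48*(-33) - 42) = -16 + 4*(1584 - 42) = -16 + 4*1542 = -16 + 6168 = 6152)
(26216 - 17277)*(h + R) = (26216 - 17277)*(-18121 + 6152) = 8939*(-11969) = -106990891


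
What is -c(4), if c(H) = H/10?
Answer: -⅖ ≈ -0.40000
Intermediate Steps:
c(H) = H/10 (c(H) = H*(⅒) = H/10)
-c(4) = -4/10 = -1*⅖ = -⅖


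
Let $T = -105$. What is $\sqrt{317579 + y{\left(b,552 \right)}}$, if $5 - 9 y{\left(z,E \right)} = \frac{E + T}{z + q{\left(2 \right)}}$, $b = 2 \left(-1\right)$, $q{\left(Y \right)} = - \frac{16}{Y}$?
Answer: $\frac{\sqrt{285826070}}{30} \approx 563.55$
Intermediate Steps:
$b = -2$
$y{\left(z,E \right)} = \frac{5}{9} - \frac{-105 + E}{9 \left(-8 + z\right)}$ ($y{\left(z,E \right)} = \frac{5}{9} - \frac{\left(E - 105\right) \frac{1}{z - \frac{16}{2}}}{9} = \frac{5}{9} - \frac{\left(-105 + E\right) \frac{1}{z - 8}}{9} = \frac{5}{9} - \frac{\left(-105 + E\right) \frac{1}{-8 + z}}{9} = \frac{5}{9} - \frac{\frac{1}{-8 + z} \left(-105 + E\right)}{9} = \frac{5}{9} - \frac{-105 + E}{9 \left(-8 + z\right)}$)
$\sqrt{317579 + y{\left(b,552 \right)}} = \sqrt{317579 + \frac{65 - 552 + 5 \left(-2\right)}{9 \left(-8 - 2\right)}} = \sqrt{317579 + \frac{65 - 552 - 10}{9 \left(-10\right)}} = \sqrt{317579 + \frac{1}{9} \left(- \frac{1}{10}\right) \left(-497\right)} = \sqrt{317579 + \frac{497}{90}} = \sqrt{\frac{28582607}{90}} = \frac{\sqrt{285826070}}{30}$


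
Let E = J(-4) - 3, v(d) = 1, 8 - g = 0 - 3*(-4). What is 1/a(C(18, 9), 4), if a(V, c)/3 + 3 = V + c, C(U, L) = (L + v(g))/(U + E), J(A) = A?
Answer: 11/63 ≈ 0.17460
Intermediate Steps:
g = -4 (g = 8 - (0 - 3*(-4)) = 8 - (0 + 12) = 8 - 1*12 = 8 - 12 = -4)
E = -7 (E = -4 - 3 = -7)
C(U, L) = (1 + L)/(-7 + U) (C(U, L) = (L + 1)/(U - 7) = (1 + L)/(-7 + U))
a(V, c) = -9 + 3*V + 3*c (a(V, c) = -9 + 3*(V + c) = -9 + (3*V + 3*c) = -9 + 3*V + 3*c)
1/a(C(18, 9), 4) = 1/(-9 + 3*((1 + 9)/(-7 + 18)) + 3*4) = 1/(-9 + 3*(10/11) + 12) = 1/(-9 + 30/11 + 12) = 1/(63/11) = 11/63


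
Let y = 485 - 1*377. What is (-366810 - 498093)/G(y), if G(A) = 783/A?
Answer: -3459612/29 ≈ -1.1930e+5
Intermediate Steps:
y = 108 (y = 485 - 377 = 108)
(-366810 - 498093)/G(y) = (-366810 - 498093)/((783/108)) = -864903/(783*(1/108)) = -864903/29/4 = -864903*4/29 = -3459612/29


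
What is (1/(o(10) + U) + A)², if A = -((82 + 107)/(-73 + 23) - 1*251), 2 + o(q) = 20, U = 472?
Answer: 97411403664/1500625 ≈ 64914.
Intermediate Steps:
o(q) = 18 (o(q) = -2 + 20 = 18)
A = 12739/50 (A = -(189/(-50) - 251) = -(189*(-1/50) - 251) = -(-189/50 - 251) = -1*(-12739/50) = 12739/50 ≈ 254.78)
(1/(o(10) + U) + A)² = (1/(18 + 472) + 12739/50)² = (1/490 + 12739/50)² = (312108/1225)² = 97411403664/1500625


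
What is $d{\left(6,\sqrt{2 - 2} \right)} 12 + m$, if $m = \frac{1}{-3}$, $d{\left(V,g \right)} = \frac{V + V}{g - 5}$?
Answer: $- \frac{437}{15} \approx -29.133$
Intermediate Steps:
$d{\left(V,g \right)} = \frac{2 V}{-5 + g}$
$m = - \frac{1}{3} \approx -0.33333$
$d{\left(6,\sqrt{2 - 2} \right)} 12 + m = 2 \cdot 6 \frac{1}{-5 + \sqrt{2 - 2}} \cdot 12 - \frac{1}{3} = 2 \cdot 6 \frac{1}{-5 + \sqrt{0}} \cdot 12 - \frac{1}{3} = 2 \cdot 6 \frac{1}{-5 + 0} \cdot 12 - \frac{1}{3} = 2 \cdot 6 \frac{1}{-5} \cdot 12 - \frac{1}{3} = 2 \cdot 6 \left(- \frac{1}{5}\right) 12 - \frac{1}{3} = \left(- \frac{12}{5}\right) 12 - \frac{1}{3} = - \frac{144}{5} - \frac{1}{3} = - \frac{437}{15}$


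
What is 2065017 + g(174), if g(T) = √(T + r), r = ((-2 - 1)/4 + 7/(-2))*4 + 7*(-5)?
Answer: 2065017 + √122 ≈ 2.0650e+6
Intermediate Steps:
r = -52 (r = (-3*¼ + 7*(-½))*4 - 35 = (-¾ - 7/2)*4 - 35 = -17/4*4 - 35 = -17 - 35 = -52)
g(T) = √(-52 + T) (g(T) = √(T - 52) = √(-52 + T))
2065017 + g(174) = 2065017 + √(-52 + 174) = 2065017 + √122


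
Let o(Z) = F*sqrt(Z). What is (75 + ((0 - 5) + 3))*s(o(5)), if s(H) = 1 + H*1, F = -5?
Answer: 73 - 365*sqrt(5) ≈ -743.17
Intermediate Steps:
o(Z) = -5*sqrt(Z)
s(H) = 1 + H
(75 + ((0 - 5) + 3))*s(o(5)) = (75 + ((0 - 5) + 3))*(1 - 5*sqrt(5)) = (75 + (-5 + 3))*(1 - 5*sqrt(5)) = (75 - 2)*(1 - 5*sqrt(5)) = 73*(1 - 5*sqrt(5)) = 73 - 365*sqrt(5)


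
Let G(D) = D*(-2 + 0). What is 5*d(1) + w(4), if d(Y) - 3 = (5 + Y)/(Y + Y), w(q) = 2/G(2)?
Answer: 59/2 ≈ 29.500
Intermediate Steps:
G(D) = -2*D (G(D) = D*(-2) = -2*D)
w(q) = -½ (w(q) = 2/((-2*2)) = 2/(-4) = 2*(-¼) = -½)
d(Y) = 3 + (5 + Y)/(2*Y) (d(Y) = 3 + (5 + Y)/(Y + Y) = 3 + (5 + Y)/((2*Y)) = 3 + (5 + Y)*(1/(2*Y)) = 3 + (5 + Y)/(2*Y))
5*d(1) + w(4) = 5*((½)*(5 + 7*1)/1) - ½ = 5*((½)*1*(5 + 7)) - ½ = 5*((½)*1*12) - ½ = 5*6 - ½ = 30 - ½ = 59/2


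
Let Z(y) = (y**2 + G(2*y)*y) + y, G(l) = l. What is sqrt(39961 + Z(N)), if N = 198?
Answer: sqrt(157771) ≈ 397.20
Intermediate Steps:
Z(y) = y + 3*y**2 (Z(y) = (y**2 + (2*y)*y) + y = (y**2 + 2*y**2) + y = 3*y**2 + y = y + 3*y**2)
sqrt(39961 + Z(N)) = sqrt(39961 + 198*(1 + 3*198)) = sqrt(39961 + 198*(1 + 594)) = sqrt(39961 + 198*595) = sqrt(39961 + 117810) = sqrt(157771)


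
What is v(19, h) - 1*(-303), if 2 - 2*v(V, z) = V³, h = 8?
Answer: -6251/2 ≈ -3125.5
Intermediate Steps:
v(V, z) = 1 - V³/2
v(19, h) - 1*(-303) = (1 - ½*19³) - 1*(-303) = (1 - ½*6859) + 303 = (1 - 6859/2) + 303 = -6857/2 + 303 = -6251/2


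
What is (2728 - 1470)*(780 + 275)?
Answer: 1327190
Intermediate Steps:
(2728 - 1470)*(780 + 275) = 1258*1055 = 1327190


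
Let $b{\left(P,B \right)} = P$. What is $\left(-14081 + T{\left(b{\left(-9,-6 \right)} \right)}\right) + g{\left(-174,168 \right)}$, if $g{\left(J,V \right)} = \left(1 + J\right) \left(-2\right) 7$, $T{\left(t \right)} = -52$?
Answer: $-11711$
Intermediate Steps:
$g{\left(J,V \right)} = -14 - 14 J$ ($g{\left(J,V \right)} = \left(-2 - 2 J\right) 7 = -14 - 14 J$)
$\left(-14081 + T{\left(b{\left(-9,-6 \right)} \right)}\right) + g{\left(-174,168 \right)} = \left(-14081 - 52\right) - -2422 = -14133 + \left(-14 + 2436\right) = -14133 + 2422 = -11711$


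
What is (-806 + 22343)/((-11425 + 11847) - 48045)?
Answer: -21537/47623 ≈ -0.45224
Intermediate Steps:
(-806 + 22343)/((-11425 + 11847) - 48045) = 21537/(422 - 48045) = 21537/(-47623) = 21537*(-1/47623) = -21537/47623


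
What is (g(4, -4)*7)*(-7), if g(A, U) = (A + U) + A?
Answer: -196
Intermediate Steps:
g(A, U) = U + 2*A
(g(4, -4)*7)*(-7) = ((-4 + 2*4)*7)*(-7) = ((-4 + 8)*7)*(-7) = (4*7)*(-7) = 28*(-7) = -196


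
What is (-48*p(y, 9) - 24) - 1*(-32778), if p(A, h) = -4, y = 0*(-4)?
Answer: 32946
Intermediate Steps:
y = 0
(-48*p(y, 9) - 24) - 1*(-32778) = (-48*(-4) - 24) - 1*(-32778) = (192 - 24) + 32778 = 168 + 32778 = 32946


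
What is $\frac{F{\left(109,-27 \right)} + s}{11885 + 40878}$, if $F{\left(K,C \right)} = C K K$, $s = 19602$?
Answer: $- \frac{301185}{52763} \approx -5.7083$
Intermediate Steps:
$F{\left(K,C \right)} = C K^{2}$
$\frac{F{\left(109,-27 \right)} + s}{11885 + 40878} = \frac{- 27 \cdot 109^{2} + 19602}{11885 + 40878} = \frac{\left(-27\right) 11881 + 19602}{52763} = \left(-320787 + 19602\right) \frac{1}{52763} = \left(-301185\right) \frac{1}{52763} = - \frac{301185}{52763}$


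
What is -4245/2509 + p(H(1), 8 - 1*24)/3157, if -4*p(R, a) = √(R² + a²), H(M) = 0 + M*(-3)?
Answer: -4245/2509 - √265/12628 ≈ -1.6932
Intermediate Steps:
H(M) = -3*M (H(M) = 0 - 3*M = -3*M)
p(R, a) = -√(R² + a²)/4
-4245/2509 + p(H(1), 8 - 1*24)/3157 = -4245/2509 - √((-3*1)² + (8 - 1*24)²)/4/3157 = -4245*1/2509 - √((-3)² + (8 - 24)²)/4*(1/3157) = -4245/2509 - √(9 + (-16)²)/4*(1/3157) = -4245/2509 - √(9 + 256)/4*(1/3157) = -4245/2509 - √265/4*(1/3157) = -4245/2509 - √265/12628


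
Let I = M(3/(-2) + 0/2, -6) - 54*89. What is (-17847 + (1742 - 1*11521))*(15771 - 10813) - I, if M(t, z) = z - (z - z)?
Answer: -136964896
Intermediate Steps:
M(t, z) = z (M(t, z) = z - 1*0 = z + 0 = z)
I = -4812 (I = -6 - 54*89 = -6 - 4806 = -4812)
(-17847 + (1742 - 1*11521))*(15771 - 10813) - I = (-17847 + (1742 - 1*11521))*(15771 - 10813) - 1*(-4812) = (-17847 + (1742 - 11521))*4958 + 4812 = (-17847 - 9779)*4958 + 4812 = -27626*4958 + 4812 = -136969708 + 4812 = -136964896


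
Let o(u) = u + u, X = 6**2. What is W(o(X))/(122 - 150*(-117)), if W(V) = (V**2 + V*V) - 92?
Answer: 2569/4418 ≈ 0.58148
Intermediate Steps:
X = 36
o(u) = 2*u
W(V) = -92 + 2*V**2 (W(V) = (V**2 + V**2) - 92 = 2*V**2 - 92 = -92 + 2*V**2)
W(o(X))/(122 - 150*(-117)) = (-92 + 2*(2*36)**2)/(122 - 150*(-117)) = (-92 + 2*72**2)/(122 + 17550) = (-92 + 2*5184)/17672 = (-92 + 10368)*(1/17672) = 10276*(1/17672) = 2569/4418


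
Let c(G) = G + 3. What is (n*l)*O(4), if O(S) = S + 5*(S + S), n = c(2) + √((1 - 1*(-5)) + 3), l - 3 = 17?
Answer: 7040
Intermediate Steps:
c(G) = 3 + G
l = 20 (l = 3 + 17 = 20)
n = 8 (n = (3 + 2) + √((1 - 1*(-5)) + 3) = 5 + √((1 + 5) + 3) = 5 + √(6 + 3) = 5 + √9 = 5 + 3 = 8)
O(S) = 11*S (O(S) = S + 5*(2*S) = S + 10*S = 11*S)
(n*l)*O(4) = (8*20)*(11*4) = 160*44 = 7040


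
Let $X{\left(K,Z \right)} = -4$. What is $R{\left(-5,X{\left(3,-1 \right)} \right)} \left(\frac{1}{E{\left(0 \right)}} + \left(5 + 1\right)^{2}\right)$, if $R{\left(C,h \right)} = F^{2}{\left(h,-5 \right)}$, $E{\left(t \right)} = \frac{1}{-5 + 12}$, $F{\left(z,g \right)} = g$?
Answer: $1075$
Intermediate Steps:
$E{\left(t \right)} = \frac{1}{7}$
$R{\left(C,h \right)} = 25$ ($R{\left(C,h \right)} = \left(-5\right)^{2} = 25$)
$R{\left(-5,X{\left(3,-1 \right)} \right)} \left(\frac{1}{E{\left(0 \right)}} + \left(5 + 1\right)^{2}\right) = 25 \left(\frac{1}{\frac{1}{7}} + \left(5 + 1\right)^{2}\right) = 25 \left(7 + 6^{2}\right) = 25 \left(7 + 36\right) = 25 \cdot 43 = 1075$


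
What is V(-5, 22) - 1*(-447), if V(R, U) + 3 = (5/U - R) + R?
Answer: 9773/22 ≈ 444.23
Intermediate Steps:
V(R, U) = -3 + 5/U (V(R, U) = -3 + ((5/U - R) + R) = -3 + ((-R + 5/U) + R) = -3 + 5/U)
V(-5, 22) - 1*(-447) = (-3 + 5/22) - 1*(-447) = (-3 + 5*(1/22)) + 447 = (-3 + 5/22) + 447 = -61/22 + 447 = 9773/22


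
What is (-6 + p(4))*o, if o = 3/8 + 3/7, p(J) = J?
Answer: -45/28 ≈ -1.6071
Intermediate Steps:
o = 45/56 (o = 3*(⅛) + 3*(⅐) = 3/8 + 3/7 = 45/56 ≈ 0.80357)
(-6 + p(4))*o = (-6 + 4)*(45/56) = -2*45/56 = -45/28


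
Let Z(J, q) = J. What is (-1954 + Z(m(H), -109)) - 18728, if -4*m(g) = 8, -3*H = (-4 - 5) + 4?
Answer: -20684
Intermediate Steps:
H = 5/3 (H = -((-4 - 5) + 4)/3 = -(-9 + 4)/3 = -1/3*(-5) = 5/3 ≈ 1.6667)
m(g) = -2 (m(g) = -1/4*8 = -2)
(-1954 + Z(m(H), -109)) - 18728 = (-1954 - 2) - 18728 = -1956 - 18728 = -20684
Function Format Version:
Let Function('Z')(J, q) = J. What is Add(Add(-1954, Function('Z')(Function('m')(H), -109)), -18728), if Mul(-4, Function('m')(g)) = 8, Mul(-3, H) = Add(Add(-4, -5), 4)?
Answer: -20684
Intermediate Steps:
H = Rational(5, 3) (H = Mul(Rational(-1, 3), Add(Add(-4, -5), 4)) = Mul(Rational(-1, 3), Add(-9, 4)) = Mul(Rational(-1, 3), -5) = Rational(5, 3) ≈ 1.6667)
Function('m')(g) = -2 (Function('m')(g) = Mul(Rational(-1, 4), 8) = -2)
Add(Add(-1954, Function('Z')(Function('m')(H), -109)), -18728) = Add(Add(-1954, -2), -18728) = Add(-1956, -18728) = -20684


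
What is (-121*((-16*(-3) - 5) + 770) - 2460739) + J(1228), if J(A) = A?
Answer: -2557884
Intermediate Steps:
(-121*((-16*(-3) - 5) + 770) - 2460739) + J(1228) = (-121*((-16*(-3) - 5) + 770) - 2460739) + 1228 = (-121*((-4*(-12) - 5) + 770) - 2460739) + 1228 = (-121*((48 - 5) + 770) - 2460739) + 1228 = (-121*(43 + 770) - 2460739) + 1228 = (-121*813 - 2460739) + 1228 = (-98373 - 2460739) + 1228 = -2559112 + 1228 = -2557884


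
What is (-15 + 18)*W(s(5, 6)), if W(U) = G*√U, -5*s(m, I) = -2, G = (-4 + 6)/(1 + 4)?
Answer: 6*√10/25 ≈ 0.75895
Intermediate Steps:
G = ⅖ (G = 2/5 = 2*(⅕) = ⅖ ≈ 0.40000)
s(m, I) = ⅖ (s(m, I) = -⅕*(-2) = ⅖)
W(U) = 2*√U/5
(-15 + 18)*W(s(5, 6)) = (-15 + 18)*(2*√(⅖)/5) = 3*(2*(√10/5)/5) = 3*(2*√10/25) = 6*√10/25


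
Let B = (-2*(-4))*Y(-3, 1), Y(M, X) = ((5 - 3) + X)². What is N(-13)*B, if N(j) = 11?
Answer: 792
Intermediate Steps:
Y(M, X) = (2 + X)²
B = 72 (B = (-2*(-4))*(2 + 1)² = 8*3² = 8*9 = 72)
N(-13)*B = 11*72 = 792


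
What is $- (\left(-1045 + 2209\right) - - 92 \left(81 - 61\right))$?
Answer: $-3004$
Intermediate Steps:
$- (\left(-1045 + 2209\right) - - 92 \left(81 - 61\right)) = - (1164 - - 92 \left(81 - 61\right)) = - (1164 - \left(-92\right) 20) = - (1164 - -1840) = - (1164 + 1840) = \left(-1\right) 3004 = -3004$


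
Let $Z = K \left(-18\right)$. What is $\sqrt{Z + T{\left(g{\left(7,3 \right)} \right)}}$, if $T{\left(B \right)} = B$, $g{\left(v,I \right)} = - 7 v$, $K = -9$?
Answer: $\sqrt{113} \approx 10.63$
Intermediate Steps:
$Z = 162$ ($Z = \left(-9\right) \left(-18\right) = 162$)
$\sqrt{Z + T{\left(g{\left(7,3 \right)} \right)}} = \sqrt{162 - 49} = \sqrt{113}$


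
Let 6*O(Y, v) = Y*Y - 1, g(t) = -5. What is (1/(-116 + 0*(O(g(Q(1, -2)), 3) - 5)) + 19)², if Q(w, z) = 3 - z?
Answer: 4853209/13456 ≈ 360.67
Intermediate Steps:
O(Y, v) = -⅙ + Y²/6 (O(Y, v) = (Y*Y - 1)/6 = (Y² - 1)/6 = (-1 + Y²)/6 = -⅙ + Y²/6)
(1/(-116 + 0*(O(g(Q(1, -2)), 3) - 5)) + 19)² = (1/(-116 + 0*((-⅙ + (⅙)*(-5)²) - 5)) + 19)² = (1/(-116 + 0*((-⅙ + (⅙)*25) - 5)) + 19)² = (1/(-116 + 0*((-⅙ + 25/6) - 5)) + 19)² = (1/(-116 + 0*(4 - 5)) + 19)² = (1/(-116 + 0*(-1)) + 19)² = (1/(-116 + 0) + 19)² = (1/(-116) + 19)² = (-1/116 + 19)² = (2203/116)² = 4853209/13456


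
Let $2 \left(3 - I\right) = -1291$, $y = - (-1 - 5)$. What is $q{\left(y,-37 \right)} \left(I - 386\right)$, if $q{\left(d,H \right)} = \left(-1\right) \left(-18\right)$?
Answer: $4725$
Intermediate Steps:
$y = 6$ ($y = - (-1 - 5) = \left(-1\right) \left(-6\right) = 6$)
$q{\left(d,H \right)} = 18$
$I = \frac{1297}{2}$ ($I = 3 - - \frac{1291}{2} = 3 + \frac{1291}{2} = \frac{1297}{2} \approx 648.5$)
$q{\left(y,-37 \right)} \left(I - 386\right) = 18 \left(\frac{1297}{2} - 386\right) = 18 \cdot \frac{525}{2} = 4725$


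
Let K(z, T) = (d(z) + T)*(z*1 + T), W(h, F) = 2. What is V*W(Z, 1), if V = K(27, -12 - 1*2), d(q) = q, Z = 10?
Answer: 338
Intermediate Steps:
K(z, T) = (T + z)² (K(z, T) = (z + T)*(z*1 + T) = (T + z)*(z + T) = (T + z)*(T + z) = (T + z)²)
V = 169 (V = (-12 - 1*2)² + 27² + 2*(-12 - 1*2)*27 = (-12 - 2)² + 729 + 2*(-12 - 2)*27 = (-14)² + 729 + 2*(-14)*27 = 196 + 729 - 756 = 169)
V*W(Z, 1) = 169*2 = 338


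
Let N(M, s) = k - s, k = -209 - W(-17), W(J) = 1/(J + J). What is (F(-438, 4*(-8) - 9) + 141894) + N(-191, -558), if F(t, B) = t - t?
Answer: 4836263/34 ≈ 1.4224e+5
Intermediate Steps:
W(J) = 1/(2*J)
k = -7105/34 (k = -209 - 1/(2*(-17)) = -209 - (-1)/(2*17) = -209 - 1*(-1/34) = -209 + 1/34 = -7105/34 ≈ -208.97)
F(t, B) = 0
N(M, s) = -7105/34 - s
(F(-438, 4*(-8) - 9) + 141894) + N(-191, -558) = (0 + 141894) + (-7105/34 - 1*(-558)) = 141894 + (-7105/34 + 558) = 141894 + 11867/34 = 4836263/34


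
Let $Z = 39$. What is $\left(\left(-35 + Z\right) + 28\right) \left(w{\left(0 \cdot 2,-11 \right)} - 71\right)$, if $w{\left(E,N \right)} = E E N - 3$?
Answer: $-2368$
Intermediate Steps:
$w{\left(E,N \right)} = -3 + N E^{2}$ ($w{\left(E,N \right)} = E^{2} N - 3 = N E^{2} - 3 = -3 + N E^{2}$)
$\left(\left(-35 + Z\right) + 28\right) \left(w{\left(0 \cdot 2,-11 \right)} - 71\right) = \left(\left(-35 + 39\right) + 28\right) \left(\left(-3 - 11 \left(0 \cdot 2\right)^{2}\right) - 71\right) = \left(4 + 28\right) \left(\left(-3 - 11 \cdot 0^{2}\right) - 71\right) = 32 \left(\left(-3 - 0\right) - 71\right) = 32 \left(\left(-3 + 0\right) - 71\right) = 32 \left(-3 - 71\right) = 32 \left(-74\right) = -2368$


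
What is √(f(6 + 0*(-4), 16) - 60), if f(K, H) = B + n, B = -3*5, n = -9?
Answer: 2*I*√21 ≈ 9.1651*I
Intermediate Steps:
B = -15
f(K, H) = -24 (f(K, H) = -15 - 9 = -24)
√(f(6 + 0*(-4), 16) - 60) = √(-24 - 60) = √(-84) = 2*I*√21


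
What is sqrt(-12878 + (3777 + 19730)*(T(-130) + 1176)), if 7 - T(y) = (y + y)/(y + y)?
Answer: 2*sqrt(6943099) ≈ 5270.0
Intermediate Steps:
T(y) = 6 (T(y) = 7 - (y + y)/(y + y) = 7 - 2*y/(2*y) = 7 - 2*y*1/(2*y) = 7 - 1*1 = 7 - 1 = 6)
sqrt(-12878 + (3777 + 19730)*(T(-130) + 1176)) = sqrt(-12878 + (3777 + 19730)*(6 + 1176)) = sqrt(-12878 + 23507*1182) = sqrt(-12878 + 27785274) = sqrt(27772396) = 2*sqrt(6943099)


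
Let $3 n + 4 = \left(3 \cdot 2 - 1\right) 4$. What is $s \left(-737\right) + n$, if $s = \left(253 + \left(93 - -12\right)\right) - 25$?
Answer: $- \frac{736247}{3} \approx -2.4542 \cdot 10^{5}$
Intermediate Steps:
$s = 333$ ($s = \left(253 + \left(93 + 12\right)\right) - 25 = \left(253 + 105\right) - 25 = 358 - 25 = 333$)
$n = \frac{16}{3}$ ($n = - \frac{4}{3} + \frac{\left(3 \cdot 2 - 1\right) 4}{3} = - \frac{4}{3} + \frac{\left(6 - 1\right) 4}{3} = - \frac{4}{3} + \frac{5 \cdot 4}{3} = - \frac{4}{3} + \frac{1}{3} \cdot 20 = - \frac{4}{3} + \frac{20}{3} = \frac{16}{3} \approx 5.3333$)
$s \left(-737\right) + n = 333 \left(-737\right) + \frac{16}{3} = -245421 + \frac{16}{3} = - \frac{736247}{3}$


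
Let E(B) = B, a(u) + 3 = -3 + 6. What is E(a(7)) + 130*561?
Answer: 72930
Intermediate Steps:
a(u) = 0 (a(u) = -3 + (-3 + 6) = -3 + 3 = 0)
E(a(7)) + 130*561 = 0 + 130*561 = 0 + 72930 = 72930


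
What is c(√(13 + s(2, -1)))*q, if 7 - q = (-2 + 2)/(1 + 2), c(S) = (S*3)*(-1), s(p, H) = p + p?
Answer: -21*√17 ≈ -86.585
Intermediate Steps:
s(p, H) = 2*p
c(S) = -3*S (c(S) = (3*S)*(-1) = -3*S)
q = 7 (q = 7 - (-2 + 2)/(1 + 2) = 7 - 0/3 = 7 - 1*0 = 7 + 0 = 7)
c(√(13 + s(2, -1)))*q = -3*√(13 + 2*2)*7 = -3*√(13 + 4)*7 = -3*√17*7 = -21*√17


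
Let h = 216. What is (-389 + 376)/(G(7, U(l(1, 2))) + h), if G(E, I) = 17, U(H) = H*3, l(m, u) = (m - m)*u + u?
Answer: -13/233 ≈ -0.055794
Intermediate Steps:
l(m, u) = u (l(m, u) = 0*u + u = 0 + u = u)
U(H) = 3*H
(-389 + 376)/(G(7, U(l(1, 2))) + h) = (-389 + 376)/(17 + 216) = -13/233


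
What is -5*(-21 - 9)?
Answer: 150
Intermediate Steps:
-5*(-21 - 9) = -5*(-30) = 150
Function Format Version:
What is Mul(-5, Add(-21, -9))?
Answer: 150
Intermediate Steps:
Mul(-5, Add(-21, -9)) = Mul(-5, -30) = 150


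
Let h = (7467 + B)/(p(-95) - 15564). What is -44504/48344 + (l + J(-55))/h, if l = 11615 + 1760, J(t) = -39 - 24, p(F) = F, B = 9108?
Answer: -96905485913/7704825 ≈ -12577.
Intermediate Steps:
J(t) = -63
l = 13375
h = -16575/15659 (h = (7467 + 9108)/(-95 - 15564) = 16575/(-15659) = 16575*(-1/15659) = -16575/15659 ≈ -1.0585)
-44504/48344 + (l + J(-55))/h = -44504/48344 + (13375 - 63)/(-16575/15659) = -44504*1/48344 + 13312*(-15659/16575) = -5563/6043 - 16034816/1275 = -96905485913/7704825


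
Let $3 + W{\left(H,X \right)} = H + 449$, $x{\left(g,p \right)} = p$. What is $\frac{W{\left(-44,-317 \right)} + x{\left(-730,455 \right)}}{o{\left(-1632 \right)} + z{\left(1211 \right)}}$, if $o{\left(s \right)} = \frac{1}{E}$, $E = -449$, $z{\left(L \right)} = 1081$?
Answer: $\frac{384793}{485368} \approx 0.79279$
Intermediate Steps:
$W{\left(H,X \right)} = 446 + H$ ($W{\left(H,X \right)} = -3 + \left(H + 449\right) = -3 + \left(449 + H\right) = 446 + H$)
$o{\left(s \right)} = - \frac{1}{449}$ ($o{\left(s \right)} = \frac{1}{-449} = - \frac{1}{449}$)
$\frac{W{\left(-44,-317 \right)} + x{\left(-730,455 \right)}}{o{\left(-1632 \right)} + z{\left(1211 \right)}} = \frac{\left(446 - 44\right) + 455}{- \frac{1}{449} + 1081} = \frac{402 + 455}{\frac{485368}{449}} = 857 \cdot \frac{449}{485368} = \frac{384793}{485368}$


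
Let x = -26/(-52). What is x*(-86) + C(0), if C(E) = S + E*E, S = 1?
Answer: -42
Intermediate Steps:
C(E) = 1 + E² (C(E) = 1 + E*E = 1 + E²)
x = ½ (x = -26*(-1/52) = ½ ≈ 0.50000)
x*(-86) + C(0) = (½)*(-86) + (1 + 0²) = -43 + (1 + 0) = -43 + 1 = -42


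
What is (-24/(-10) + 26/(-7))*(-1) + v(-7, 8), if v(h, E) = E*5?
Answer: 1446/35 ≈ 41.314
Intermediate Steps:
v(h, E) = 5*E
(-24/(-10) + 26/(-7))*(-1) + v(-7, 8) = (-24/(-10) + 26/(-7))*(-1) + 5*8 = (-24*(-⅒) + 26*(-⅐))*(-1) + 40 = (12/5 - 26/7)*(-1) + 40 = -46/35*(-1) + 40 = 46/35 + 40 = 1446/35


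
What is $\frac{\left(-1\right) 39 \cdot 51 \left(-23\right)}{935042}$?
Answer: $\frac{1989}{40654} \approx 0.048925$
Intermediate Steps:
$\frac{\left(-1\right) 39 \cdot 51 \left(-23\right)}{935042} = \left(-39\right) 51 \left(-23\right) \frac{1}{935042} = \left(-1989\right) \left(-23\right) \frac{1}{935042} = 45747 \cdot \frac{1}{935042} = \frac{1989}{40654}$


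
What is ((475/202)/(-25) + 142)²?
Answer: 821682225/40804 ≈ 20137.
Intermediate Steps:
((475/202)/(-25) + 142)² = ((475*(1/202))*(-1/25) + 142)² = ((475/202)*(-1/25) + 142)² = (-19/202 + 142)² = (28665/202)² = 821682225/40804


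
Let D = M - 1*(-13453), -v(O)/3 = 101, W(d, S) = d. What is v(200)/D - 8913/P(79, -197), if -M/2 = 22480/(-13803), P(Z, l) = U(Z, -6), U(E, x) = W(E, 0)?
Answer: -1655801778858/14673200801 ≈ -112.85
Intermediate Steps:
U(E, x) = E
v(O) = -303 (v(O) = -3*101 = -303)
P(Z, l) = Z
M = 44960/13803 (M = -44960/(-13803) = -44960*(-1)/13803 = -2*(-22480/13803) = 44960/13803 ≈ 3.2573)
D = 185736719/13803 (D = 44960/13803 - 1*(-13453) = 44960/13803 + 13453 = 185736719/13803 ≈ 13456.)
v(200)/D - 8913/P(79, -197) = -303/185736719/13803 - 8913/79 = -303*13803/185736719 - 8913*1/79 = -4182309/185736719 - 8913/79 = -1655801778858/14673200801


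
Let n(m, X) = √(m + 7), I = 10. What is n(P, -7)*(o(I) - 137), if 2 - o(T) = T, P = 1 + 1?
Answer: -435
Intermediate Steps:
P = 2
o(T) = 2 - T
n(m, X) = √(7 + m)
n(P, -7)*(o(I) - 137) = √(7 + 2)*((2 - 1*10) - 137) = √9*((2 - 10) - 137) = 3*(-8 - 137) = 3*(-145) = -435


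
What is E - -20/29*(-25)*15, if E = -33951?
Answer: -992079/29 ≈ -34210.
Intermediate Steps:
E - -20/29*(-25)*15 = -33951 - -20/29*(-25)*15 = -33951 - -20*1/29*(-25)*15 = -33951 - (-20/29*(-25))*15 = -33951 - 500*15/29 = -33951 - 1*7500/29 = -33951 - 7500/29 = -992079/29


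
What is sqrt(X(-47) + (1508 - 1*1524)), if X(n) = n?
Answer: 3*I*sqrt(7) ≈ 7.9373*I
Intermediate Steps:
sqrt(X(-47) + (1508 - 1*1524)) = sqrt(-47 + (1508 - 1*1524)) = sqrt(-47 + (1508 - 1524)) = sqrt(-47 - 16) = sqrt(-63) = 3*I*sqrt(7)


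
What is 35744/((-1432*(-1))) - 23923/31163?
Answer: 134954067/5578177 ≈ 24.193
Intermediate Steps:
35744/((-1432*(-1))) - 23923/31163 = 35744/1432 - 23923*1/31163 = 35744*(1/1432) - 23923/31163 = 4468/179 - 23923/31163 = 134954067/5578177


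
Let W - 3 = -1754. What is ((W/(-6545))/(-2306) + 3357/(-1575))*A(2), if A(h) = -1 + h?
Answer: -1351719/634150 ≈ -2.1315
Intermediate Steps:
W = -1751 (W = 3 - 1754 = -1751)
((W/(-6545))/(-2306) + 3357/(-1575))*A(2) = (-1751/(-6545)/(-2306) + 3357/(-1575))*(-1 + 2) = (-1751*(-1/6545)*(-1/2306) + 3357*(-1/1575))*1 = ((103/385)*(-1/2306) - 373/175)*1 = (-103/887810 - 373/175)*1 = -1351719/634150*1 = -1351719/634150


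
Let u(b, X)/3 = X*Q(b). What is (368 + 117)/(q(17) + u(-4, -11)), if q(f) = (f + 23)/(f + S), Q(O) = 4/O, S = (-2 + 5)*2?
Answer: 11155/799 ≈ 13.961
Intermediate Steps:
S = 6 (S = 3*2 = 6)
q(f) = (23 + f)/(6 + f) (q(f) = (f + 23)/(f + 6) = (23 + f)/(6 + f))
u(b, X) = 12*X/b (u(b, X) = 3*(X*(4/b)) = 3*(4*X/b) = 12*X/b)
(368 + 117)/(q(17) + u(-4, -11)) = (368 + 117)/((23 + 17)/(6 + 17) + 12*(-11)/(-4)) = 485/(40/23 + 12*(-11)*(-¼)) = 485/((1/23)*40 + 33) = 485/(40/23 + 33) = 485/(799/23) = 485*(23/799) = 11155/799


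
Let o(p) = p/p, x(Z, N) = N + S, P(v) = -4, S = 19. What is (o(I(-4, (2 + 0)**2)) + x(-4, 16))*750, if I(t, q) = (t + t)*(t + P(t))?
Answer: 27000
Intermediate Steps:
I(t, q) = 2*t*(-4 + t) (I(t, q) = (t + t)*(t - 4) = (2*t)*(-4 + t) = 2*t*(-4 + t))
x(Z, N) = 19 + N (x(Z, N) = N + 19 = 19 + N)
o(p) = 1
(o(I(-4, (2 + 0)**2)) + x(-4, 16))*750 = (1 + (19 + 16))*750 = (1 + 35)*750 = 36*750 = 27000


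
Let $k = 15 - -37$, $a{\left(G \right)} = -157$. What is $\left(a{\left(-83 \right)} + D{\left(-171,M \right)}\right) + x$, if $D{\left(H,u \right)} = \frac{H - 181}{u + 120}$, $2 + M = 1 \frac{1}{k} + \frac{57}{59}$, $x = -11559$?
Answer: $- \frac{4277970588}{365047} \approx -11719.0$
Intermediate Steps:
$k = 52$ ($k = 15 + 37 = 52$)
$M = - \frac{3113}{3068}$ ($M = -2 + \left(1 \cdot \frac{1}{52} + \frac{57}{59}\right) = -2 + \left(1 \cdot \frac{1}{52} + 57 \cdot \frac{1}{59}\right) = -2 + \left(\frac{1}{52} + \frac{57}{59}\right) = -2 + \frac{3023}{3068} = - \frac{3113}{3068} \approx -1.0147$)
$D{\left(H,u \right)} = \frac{-181 + H}{120 + u}$
$\left(a{\left(-83 \right)} + D{\left(-171,M \right)}\right) + x = \left(-157 + \frac{-181 - 171}{120 - \frac{3113}{3068}}\right) - 11559 = \left(-157 + \frac{1}{\frac{365047}{3068}} \left(-352\right)\right) - 11559 = \left(-157 + \frac{3068}{365047} \left(-352\right)\right) - 11559 = \left(-157 - \frac{1079936}{365047}\right) - 11559 = - \frac{58392315}{365047} - 11559 = - \frac{4277970588}{365047}$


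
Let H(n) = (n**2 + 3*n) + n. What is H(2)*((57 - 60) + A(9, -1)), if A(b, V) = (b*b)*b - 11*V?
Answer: 8844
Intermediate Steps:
A(b, V) = b**3 - 11*V (A(b, V) = b**2*b - 11*V = b**3 - 11*V)
H(n) = n**2 + 4*n
H(2)*((57 - 60) + A(9, -1)) = (2*(4 + 2))*((57 - 60) + (9**3 - 11*(-1))) = (2*6)*(-3 + (729 + 11)) = 12*(-3 + 740) = 12*737 = 8844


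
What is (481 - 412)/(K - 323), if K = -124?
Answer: -23/149 ≈ -0.15436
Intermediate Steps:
(481 - 412)/(K - 323) = (481 - 412)/(-124 - 323) = 69/(-447) = 69*(-1/447) = -23/149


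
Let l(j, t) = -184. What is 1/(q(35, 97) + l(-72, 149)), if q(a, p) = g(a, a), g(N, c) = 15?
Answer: -1/169 ≈ -0.0059172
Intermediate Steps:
q(a, p) = 15
1/(q(35, 97) + l(-72, 149)) = 1/(15 - 184) = 1/(-169) = -1/169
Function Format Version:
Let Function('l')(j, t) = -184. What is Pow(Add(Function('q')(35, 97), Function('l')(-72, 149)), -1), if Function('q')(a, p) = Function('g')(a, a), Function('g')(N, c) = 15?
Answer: Rational(-1, 169) ≈ -0.0059172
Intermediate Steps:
Function('q')(a, p) = 15
Pow(Add(Function('q')(35, 97), Function('l')(-72, 149)), -1) = Pow(Add(15, -184), -1) = Pow(-169, -1) = Rational(-1, 169)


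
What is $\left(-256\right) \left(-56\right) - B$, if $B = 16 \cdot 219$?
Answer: $10832$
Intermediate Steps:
$B = 3504$
$\left(-256\right) \left(-56\right) - B = \left(-256\right) \left(-56\right) - 3504 = 14336 - 3504 = 10832$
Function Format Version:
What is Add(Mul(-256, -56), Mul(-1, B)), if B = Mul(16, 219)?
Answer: 10832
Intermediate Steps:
B = 3504
Add(Mul(-256, -56), Mul(-1, B)) = Add(Mul(-256, -56), Mul(-1, 3504)) = Add(14336, -3504) = 10832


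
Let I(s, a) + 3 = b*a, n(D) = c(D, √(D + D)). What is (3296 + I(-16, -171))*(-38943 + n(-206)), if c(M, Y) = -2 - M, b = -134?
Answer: -1015232973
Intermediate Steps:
n(D) = -2 - D
I(s, a) = -3 - 134*a
(3296 + I(-16, -171))*(-38943 + n(-206)) = (3296 + (-3 - 134*(-171)))*(-38943 + (-2 - 1*(-206))) = (3296 + (-3 + 22914))*(-38943 + (-2 + 206)) = (3296 + 22911)*(-38943 + 204) = 26207*(-38739) = -1015232973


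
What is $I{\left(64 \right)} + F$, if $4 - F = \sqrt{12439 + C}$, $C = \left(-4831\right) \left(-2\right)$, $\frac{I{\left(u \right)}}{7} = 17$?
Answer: $123 - \sqrt{22101} \approx -25.664$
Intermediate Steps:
$I{\left(u \right)} = 119$ ($I{\left(u \right)} = 7 \cdot 17 = 119$)
$C = 9662$
$F = 4 - \sqrt{22101}$ ($F = 4 - \sqrt{12439 + 9662} = 4 - \sqrt{22101} \approx -144.66$)
$I{\left(64 \right)} + F = 119 + \left(4 - \sqrt{22101}\right) = 123 - \sqrt{22101}$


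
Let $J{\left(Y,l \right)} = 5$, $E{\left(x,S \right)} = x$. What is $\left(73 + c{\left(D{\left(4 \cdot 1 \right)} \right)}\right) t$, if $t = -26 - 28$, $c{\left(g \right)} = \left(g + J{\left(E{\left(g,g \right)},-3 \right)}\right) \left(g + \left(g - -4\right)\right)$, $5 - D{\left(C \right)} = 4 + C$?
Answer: $-3726$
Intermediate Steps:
$D{\left(C \right)} = 1 - C$ ($D{\left(C \right)} = 5 - \left(4 + C\right) = 1 - C$)
$c{\left(g \right)} = \left(4 + 2 g\right) \left(5 + g\right)$ ($c{\left(g \right)} = \left(g + 5\right) \left(g + \left(g - -4\right)\right) = \left(5 + g\right) \left(g + \left(g + 4\right)\right) = \left(5 + g\right) \left(g + \left(4 + g\right)\right) = \left(5 + g\right) \left(4 + 2 g\right) = \left(4 + 2 g\right) \left(5 + g\right)$)
$t = -54$ ($t = -26 - 28 = -54$)
$\left(73 + c{\left(D{\left(4 \cdot 1 \right)} \right)}\right) t = \left(73 + \left(20 + 2 \left(1 - 4 \cdot 1\right)^{2} + 14 \left(1 - 4 \cdot 1\right)\right)\right) \left(-54\right) = \left(73 + \left(20 + 2 \left(1 - 4\right)^{2} + 14 \left(1 - 4\right)\right)\right) \left(-54\right) = \left(73 + \left(20 + 2 \left(-3\right)^{2} + 14 \left(-3\right)\right)\right) \left(-54\right) = \left(73 + \left(20 + 2 \cdot 9 - 42\right)\right) \left(-54\right) = \left(73 + \left(20 + 18 - 42\right)\right) \left(-54\right) = \left(73 - 4\right) \left(-54\right) = 69 \left(-54\right) = -3726$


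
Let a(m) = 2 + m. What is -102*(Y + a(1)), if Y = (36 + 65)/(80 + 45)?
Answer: -48552/125 ≈ -388.42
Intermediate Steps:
Y = 101/125 ≈ 0.80800
-102*(Y + a(1)) = -102*(101/125 + (2 + 1)) = -102*(101/125 + 3) = -102*476/125 = -48552/125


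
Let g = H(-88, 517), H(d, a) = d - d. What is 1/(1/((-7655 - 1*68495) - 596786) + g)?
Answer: -672936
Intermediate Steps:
H(d, a) = 0
g = 0
1/(1/((-7655 - 1*68495) - 596786) + g) = 1/(1/((-7655 - 1*68495) - 596786) + 0) = 1/(1/((-7655 - 68495) - 596786) + 0) = 1/(1/(-76150 - 596786) + 0) = 1/(1/(-672936) + 0) = 1/(-1/672936 + 0) = 1/(-1/672936) = -672936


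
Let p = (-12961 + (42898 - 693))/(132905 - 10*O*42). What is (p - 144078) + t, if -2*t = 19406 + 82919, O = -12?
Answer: -53864843057/275890 ≈ -1.9524e+5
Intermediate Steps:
p = 29244/137945 (p = (-12961 + (42898 - 693))/(132905 - 10*(-12)*42) = (-12961 + 42205)/(132905 + 120*42) = 29244/(132905 + 5040) = 29244/137945 ≈ 0.21200)
t = -102325/2 (t = -(19406 + 82919)/2 = -½*102325 = -102325/2 ≈ -51163.)
(p - 144078) + t = (29244/137945 - 144078) - 102325/2 = -19874810466/137945 - 102325/2 = -53864843057/275890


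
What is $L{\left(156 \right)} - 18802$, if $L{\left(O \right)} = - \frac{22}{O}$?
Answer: $- \frac{1466567}{78} \approx -18802.0$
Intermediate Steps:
$L{\left(156 \right)} - 18802 = - \frac{22}{156} - 18802 = \left(-22\right) \frac{1}{156} - 18802 = - \frac{11}{78} - 18802 = - \frac{1466567}{78}$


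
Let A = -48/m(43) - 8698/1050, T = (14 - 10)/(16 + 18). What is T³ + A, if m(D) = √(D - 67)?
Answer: -21362437/2579325 + 4*I*√6 ≈ -8.2822 + 9.798*I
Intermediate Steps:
m(D) = √(-67 + D)
T = 2/17 (T = 4/34 = 4*(1/34) = 2/17 ≈ 0.11765)
A = -4349/525 + 4*I*√6 (A = -48/√(-67 + 43) - 8698/1050 = -48*(-I*√6/12) - 8698*1/1050 = -48*(-I*√6/12) - 4349/525 = -(-4)*I*√6 - 4349/525 = 4*I*√6 - 4349/525 = -4349/525 + 4*I*√6 ≈ -8.2838 + 9.798*I)
T³ + A = (2/17)³ + (-4349/525 + 4*I*√6) = 8/4913 + (-4349/525 + 4*I*√6) = -21362437/2579325 + 4*I*√6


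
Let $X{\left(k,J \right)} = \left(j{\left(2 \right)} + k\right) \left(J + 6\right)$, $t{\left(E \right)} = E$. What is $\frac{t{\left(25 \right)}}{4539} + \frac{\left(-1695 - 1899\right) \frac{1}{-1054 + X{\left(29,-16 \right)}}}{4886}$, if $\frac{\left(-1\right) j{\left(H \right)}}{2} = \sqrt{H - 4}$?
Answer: $\frac{541666423}{89459500503} + \frac{8985 i \sqrt{2}}{1103708312} \approx 0.0060549 + 1.1513 \cdot 10^{-5} i$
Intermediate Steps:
$j{\left(H \right)} = - 2 \sqrt{-4 + H}$ ($j{\left(H \right)} = - 2 \sqrt{H - 4} = - 2 \sqrt{-4 + H}$)
$X{\left(k,J \right)} = \left(6 + J\right) \left(k - 2 i \sqrt{2}\right)$ ($X{\left(k,J \right)} = \left(- 2 \sqrt{-4 + 2} + k\right) \left(J + 6\right) = \left(- 2 \sqrt{-2} + k\right) \left(6 + J\right) = \left(- 2 i \sqrt{2} + k\right) \left(6 + J\right) = \left(k - 2 i \sqrt{2}\right) \left(6 + J\right) = \left(6 + J\right) \left(k - 2 i \sqrt{2}\right)$)
$\frac{t{\left(25 \right)}}{4539} + \frac{\left(-1695 - 1899\right) \frac{1}{-1054 + X{\left(29,-16 \right)}}}{4886} = \frac{25}{4539} + \frac{\left(-1695 - 1899\right) \frac{1}{-1054 - \left(290 + 12 i \sqrt{2} + 2 i \left(-16\right) \sqrt{2}\right)}}{4886} = 25 \cdot \frac{1}{4539} + - \frac{3594}{-1054 + \left(174 - 464 - 12 i \sqrt{2} + 32 i \sqrt{2}\right)} \frac{1}{4886} = \frac{25}{4539} + - \frac{3594}{-1054 - \left(290 - 20 i \sqrt{2}\right)} \frac{1}{4886} = \frac{25}{4539} + - \frac{3594}{-1344 + 20 i \sqrt{2}} \cdot \frac{1}{4886} = \frac{25}{4539} - \frac{1797}{2443 \left(-1344 + 20 i \sqrt{2}\right)}$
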